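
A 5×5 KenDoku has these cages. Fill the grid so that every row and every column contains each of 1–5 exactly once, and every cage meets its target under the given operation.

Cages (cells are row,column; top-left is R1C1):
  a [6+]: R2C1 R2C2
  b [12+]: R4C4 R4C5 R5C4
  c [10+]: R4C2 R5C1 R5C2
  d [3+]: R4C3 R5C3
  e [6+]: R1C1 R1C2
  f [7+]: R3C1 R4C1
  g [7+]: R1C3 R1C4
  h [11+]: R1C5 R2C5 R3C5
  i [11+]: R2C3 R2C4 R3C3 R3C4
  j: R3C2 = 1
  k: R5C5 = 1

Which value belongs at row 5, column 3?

Cage j is given, which forces R3C2 = 1.
Cage k is a single given cell, which forces R5C5 = 1.
Cage d needs two cells with sum 3, which forces R4C3 = 1.
Row 5 now contains 1; hence R5C3 = 2.
The 4 cells of cage i must have sum 11, so R2C4 = 1.
In row 1, 1 can only go at R1C1, so R1C1 = 1.
The two cells of cage e must have sum 6, so R1C2 = 5.
The only place for 2 in row 1 is R1C5.
Row 2 needs a 3, and only R2C3 is open for it.
Column 3 already has 3, leaving R1C3 = 4.
The two cells of cage g must have sum 7; hence R1C4 = 3.
4 is placed in column 3, leaving R3C3 = 5.
3 is placed in column 4; hence R3C4 = 2.
5 is placed in row 3; hence R3C5 = 4.
Column 5 already has 4, which forces R2C5 = 5.
4 is placed in row 3, so R3C1 = 3.
Cage f needs two cells with sum 7, so R4C1 = 4.
4 is placed in row 4, which forces R4C4 = 5.
The 3 cells of cage b must have sum 12; hence R4C5 = 3.
3 is placed in column 1, leaving R5C1 = 5.
Column 4 already has 5, so R5C4 = 4.
Column 1 already has 4, leaving R2C1 = 2.
The two cells of cage a must have sum 6, so R2C2 = 4.
3 is placed in row 4, so R4C2 = 2.
Row 5 now contains 4; hence R5C2 = 3.
Filled in: 1 5 4 3 2 / 2 4 3 1 5 / 3 1 5 2 4 / 4 2 1 5 3 / 5 3 2 4 1.

2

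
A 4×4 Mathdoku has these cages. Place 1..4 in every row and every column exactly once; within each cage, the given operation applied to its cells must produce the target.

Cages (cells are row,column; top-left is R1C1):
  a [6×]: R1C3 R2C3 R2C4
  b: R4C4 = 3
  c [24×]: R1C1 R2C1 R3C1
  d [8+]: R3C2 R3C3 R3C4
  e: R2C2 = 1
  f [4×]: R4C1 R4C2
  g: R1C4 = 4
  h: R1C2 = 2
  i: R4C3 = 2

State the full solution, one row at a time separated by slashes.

3 2 1 4 / 4 1 3 2 / 2 3 4 1 / 1 4 2 3

Cage h is a single given cell, which forces R1C2 = 2.
G is a freebie, so R1C4 = 4.
E is a freebie, so R2C2 = 1.
Column 2 now contains 1, leaving R4C2 = 4.
Cage i is given, leaving R4C3 = 2.
Cage b is a single given cell, leaving R4C4 = 3.
4 is placed in row 1; hence R1C1 = 3.
Cage a needs product 6; hence R1C3 = 1.
2 is placed in column 3; hence R2C3 = 3.
3 is placed in column 4, so R2C4 = 2.
Column 2 now contains 4, which forces R3C2 = 3.
Cage d needs sum 8, leaving R3C3 = 4.
3 is placed in column 4; hence R3C4 = 1.
4 is placed in row 4, so R4C1 = 1.
Row 2 already has 2; hence R2C1 = 4.
Row 3 now contains 4, so R3C1 = 2.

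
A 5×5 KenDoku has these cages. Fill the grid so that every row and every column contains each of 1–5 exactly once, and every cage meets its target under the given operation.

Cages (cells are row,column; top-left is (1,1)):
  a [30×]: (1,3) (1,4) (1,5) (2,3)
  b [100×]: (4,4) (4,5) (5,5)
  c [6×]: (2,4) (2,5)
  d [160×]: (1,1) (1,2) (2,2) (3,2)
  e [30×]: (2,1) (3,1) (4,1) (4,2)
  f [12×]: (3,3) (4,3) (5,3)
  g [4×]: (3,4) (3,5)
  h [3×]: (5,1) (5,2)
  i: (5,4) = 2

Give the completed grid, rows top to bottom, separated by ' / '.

The 4 cells of cage d must have product 160, so (1,1) = 4.
Cage b needs product 100, so (4,4) = 5.
Cage b needs product 100; hence (4,5) = 4.
I is a freebie, so (5,4) = 2.
The 3 cells of cage b must have product 100; hence (5,5) = 5.
Column 4 already has 2; hence (2,4) = 3.
The two cells of cage c must have product 6; hence (2,5) = 2.
Cage g's pair has product 4, leaving (3,4) = 4.
Column 5 now contains 4, which forces (3,5) = 1.
Cage a has product 30, so (1,3) = 2.
3 is placed in column 4, so (1,4) = 1.
Column 5 now contains 1, so (1,5) = 3.
Cage d needs product 160, leaving (2,2) = 4.
Cage a needs product 30, leaving (2,3) = 5.
Row 3 now contains 1; hence (3,3) = 3.
Cage f needs product 12, which forces (4,3) = 1.
The 3 cells of cage f must have product 12, which forces (5,3) = 4.
Row 1 now contains 2; hence (1,2) = 5.
Row 2 now contains 5, which forces (2,1) = 1.
Cage e needs product 30, so (3,1) = 5.
Cage d needs product 160, which forces (3,2) = 2.
Column 2 already has 2; hence (4,2) = 3.
Column 1 now contains 1; hence (5,1) = 3.
Column 2 already has 3, which forces (5,2) = 1.
Row 4 now contains 3, so (4,1) = 2.

4 5 2 1 3 / 1 4 5 3 2 / 5 2 3 4 1 / 2 3 1 5 4 / 3 1 4 2 5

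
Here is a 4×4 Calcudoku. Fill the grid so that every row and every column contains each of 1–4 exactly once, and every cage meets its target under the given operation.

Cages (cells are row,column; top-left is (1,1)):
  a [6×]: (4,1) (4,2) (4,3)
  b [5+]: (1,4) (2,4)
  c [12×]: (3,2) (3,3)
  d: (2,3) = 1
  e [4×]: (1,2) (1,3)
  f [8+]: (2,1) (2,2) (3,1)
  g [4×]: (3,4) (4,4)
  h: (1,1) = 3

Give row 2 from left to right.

Cage h is a single given cell; hence (1,1) = 3.
Cage d is a single given cell; hence (2,3) = 1.
The two cells of cage e must have product 4, leaving (1,2) = 1.
1 is placed in column 3, so (1,3) = 4.
Row 1 already has 1; hence (1,4) = 2.
Cage f needs sum 8; hence (2,1) = 4.
Row 2 now contains 4, which forces (2,4) = 3.
Column 3 now contains 4, so (3,3) = 3.
Column 3 now contains 3, which forces (4,3) = 2.
Row 2 now contains 3; hence (2,2) = 2.
Cage f has sum 8, so (3,1) = 2.
3 is placed in row 3, leaving (3,2) = 4.
Row 3 now contains 4, leaving (3,4) = 1.
Row 4 already has 2, which forces (4,1) = 1.
Row 4 already has 2, leaving (4,2) = 3.
1 is placed in column 4, so (4,4) = 4.
Completed grid: 3 1 4 2 / 4 2 1 3 / 2 4 3 1 / 1 3 2 4.

4 2 1 3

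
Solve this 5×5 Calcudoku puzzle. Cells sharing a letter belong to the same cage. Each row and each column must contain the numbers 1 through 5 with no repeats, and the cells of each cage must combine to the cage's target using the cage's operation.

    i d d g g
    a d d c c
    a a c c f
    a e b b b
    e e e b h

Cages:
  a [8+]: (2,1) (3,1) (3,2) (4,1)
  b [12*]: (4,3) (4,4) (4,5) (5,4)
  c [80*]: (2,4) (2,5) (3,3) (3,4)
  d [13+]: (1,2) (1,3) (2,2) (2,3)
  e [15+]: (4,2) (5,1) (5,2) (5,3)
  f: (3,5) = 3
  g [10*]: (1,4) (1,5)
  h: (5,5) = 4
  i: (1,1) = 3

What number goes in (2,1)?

1

Cage i is given, so (1,1) = 3.
Cage f is a single given cell, so (3,5) = 3.
Cage h is a single given cell, leaving (5,5) = 4.
Cage a needs sum 8, so (3,2) = 1.
Cage e needs sum 15, leaving (4,2) = 5.
Row 1 needs a 1, and only (1,3) is open for it.
The 4 cells of cage d must have sum 13; hence (1,2) = 4.
Cage d has sum 13, leaving (2,2) = 3.
Cage d needs sum 13; hence (2,3) = 5.
Column 2 already has 3, so (5,2) = 2.
Row 5 already has 2, which forces (5,3) = 3.
Row 5 already has 2, so (5,4) = 1.
Cage c needs product 80; hence (2,4) = 4.
Cage c needs product 80; hence (3,4) = 5.
The 4 cells of cage b must have product 12, so (4,3) = 4.
The 4 cells of cage b must have product 12, so (4,4) = 3.
Cage b needs product 12, which forces (4,5) = 1.
Row 5 already has 2, leaving (5,1) = 5.
5 is placed in column 4, so (1,4) = 2.
Cage g's pair has product 10, leaving (1,5) = 5.
Cage a needs sum 8, which forces (2,1) = 1.
1 is placed in column 5; hence (2,5) = 2.
Cage a needs sum 8, leaving (3,1) = 4.
Column 3 already has 4, which forces (3,3) = 2.
Row 4 now contains 1, so (4,1) = 2.
Filled in: 3 4 1 2 5 / 1 3 5 4 2 / 4 1 2 5 3 / 2 5 4 3 1 / 5 2 3 1 4.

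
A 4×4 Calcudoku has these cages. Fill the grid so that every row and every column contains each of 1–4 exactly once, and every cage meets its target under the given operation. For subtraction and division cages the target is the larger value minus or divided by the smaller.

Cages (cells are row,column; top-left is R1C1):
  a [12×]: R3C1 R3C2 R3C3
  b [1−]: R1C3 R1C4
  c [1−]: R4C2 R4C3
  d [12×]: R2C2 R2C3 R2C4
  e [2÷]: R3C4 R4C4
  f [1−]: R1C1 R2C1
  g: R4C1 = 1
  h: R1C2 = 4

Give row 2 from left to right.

2 1 4 3

Cage h is given, leaving R1C2 = 4.
Cage g is given, which forces R4C1 = 1.
Row 2 needs a 2, and only R2C1 is open for it.
2 is placed in column 1, so R1C1 = 3.
Column 1 already has 3, so R3C1 = 4.
In row 3, 2 can only go at R3C4, so R3C4 = 2.
The two cells of cage b must have difference 1, so R1C3 = 2.
Column 4 now contains 2, leaving R1C4 = 1.
Column 4 now contains 2; hence R4C4 = 4.
The 3 cells of cage d must have product 12, which forces R2C2 = 1.
The 3 cells of cage d must have product 12, which forces R2C3 = 4.
Column 4 now contains 4, so R2C4 = 3.
1 is placed in column 2, which forces R3C2 = 3.
Row 3 now contains 3, leaving R3C3 = 1.
The two cells of cage c must have difference 1, leaving R4C2 = 2.
Row 4 already has 4, leaving R4C3 = 3.
Filled in: 3 4 2 1 / 2 1 4 3 / 4 3 1 2 / 1 2 3 4.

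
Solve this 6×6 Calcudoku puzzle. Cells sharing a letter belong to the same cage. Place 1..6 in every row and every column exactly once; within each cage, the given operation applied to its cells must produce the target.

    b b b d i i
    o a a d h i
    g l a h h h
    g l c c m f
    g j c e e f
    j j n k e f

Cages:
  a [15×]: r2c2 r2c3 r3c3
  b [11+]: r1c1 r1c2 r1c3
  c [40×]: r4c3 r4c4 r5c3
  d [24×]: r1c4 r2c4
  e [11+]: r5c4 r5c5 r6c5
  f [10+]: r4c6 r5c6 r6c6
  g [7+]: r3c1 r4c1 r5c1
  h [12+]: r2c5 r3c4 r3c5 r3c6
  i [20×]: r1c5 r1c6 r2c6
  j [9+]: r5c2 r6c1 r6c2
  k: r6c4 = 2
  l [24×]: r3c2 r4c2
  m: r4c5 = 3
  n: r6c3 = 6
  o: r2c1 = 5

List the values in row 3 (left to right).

O is a freebie; hence r2c1 = 5.
M is a freebie; hence r4c5 = 3.
N is a freebie, which forces r6c3 = 6.
Cage k is given; hence r6c4 = 2.
Cage a needs product 15; hence r3c3 = 5.
Cage c needs product 40, which forces r4c4 = 5.
The only place for 6 in column 1 is r1c1.
6 is placed in row 1; hence r1c4 = 4.
Cage d needs two cells with product 24; hence r2c4 = 6.
6 is placed in column 4, leaving r5c4 = 1.
Column 4 now contains 1, leaving r3c4 = 3.
Cage e needs sum 11; hence r5c5 = 6.
The 3 cells of cage e must have sum 11, leaving r6c5 = 4.
The 4 cells of cage h must have sum 12, which forces r3c6 = 6.
Row 3 already has 6, leaving r3c2 = 4.
Cage l needs two cells with product 24, so r4c2 = 6.
In row 2, 4 can only go at r2c6, so r2c6 = 4.
The 3 cells of cage f must have sum 10, leaving r4c6 = 2.
Row 4 now contains 2, so r4c3 = 4.
Cage c has product 40, which forces r5c3 = 2.
Cage b needs sum 11, which forces r1c2 = 2.
Column 3 already has 2, which forces r1c3 = 3.
Column 3 now contains 3; hence r2c3 = 1.
Row 2 now contains 1, which forces r2c5 = 2.
Cage g has sum 7, so r3c1 = 2.
Column 5 now contains 2, which forces r3c5 = 1.
Row 4 now contains 4; hence r4c1 = 1.
Row 5 now contains 2, which forces r5c1 = 4.
1 is placed in column 1; hence r6c1 = 3.
Row 6 now contains 3; hence r6c6 = 5.
1 is placed in column 5; hence r1c5 = 5.
Column 6 already has 5, leaving r1c6 = 1.
Row 2 now contains 1, leaving r2c2 = 3.
Cage j needs sum 9, which forces r5c2 = 5.
Column 6 already has 5, so r5c6 = 3.
Row 6 already has 5; hence r6c2 = 1.
Filled in: 6 2 3 4 5 1 / 5 3 1 6 2 4 / 2 4 5 3 1 6 / 1 6 4 5 3 2 / 4 5 2 1 6 3 / 3 1 6 2 4 5.

2 4 5 3 1 6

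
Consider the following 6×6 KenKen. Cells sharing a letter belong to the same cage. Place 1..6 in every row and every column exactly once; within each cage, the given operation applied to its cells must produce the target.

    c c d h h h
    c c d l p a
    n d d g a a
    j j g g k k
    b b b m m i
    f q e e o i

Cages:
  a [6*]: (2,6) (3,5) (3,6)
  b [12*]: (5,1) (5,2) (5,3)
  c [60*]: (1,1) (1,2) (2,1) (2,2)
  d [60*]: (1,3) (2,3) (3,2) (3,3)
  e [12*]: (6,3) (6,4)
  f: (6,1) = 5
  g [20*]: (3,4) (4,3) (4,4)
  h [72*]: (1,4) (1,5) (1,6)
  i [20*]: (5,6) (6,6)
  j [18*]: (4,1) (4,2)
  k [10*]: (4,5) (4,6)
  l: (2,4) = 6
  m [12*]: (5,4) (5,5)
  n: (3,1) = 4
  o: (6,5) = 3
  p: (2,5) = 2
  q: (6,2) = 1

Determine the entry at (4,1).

Cage l is given, leaving (2,4) = 6.
Cage p is given, which forces (2,5) = 2.
Cage n is a single given cell, which forces (3,1) = 4.
Column 5 now contains 2, which forces (4,5) = 5.
Row 4 now contains 5, so (4,6) = 2.
Cage f is given, so (6,1) = 5.
Cage q is a single given cell, which forces (6,2) = 1.
Cage o is given; hence (6,5) = 3.
Row 6 now contains 5, so (6,6) = 4.
The 3 cells of cage a must have product 6, leaving (2,6) = 1.
Cage g needs product 20, leaving (3,4) = 5.
Column 5 already has 3, which forces (3,5) = 1.
The 3 cells of cage a must have product 6; hence (3,6) = 6.
4 is placed in column 6; hence (5,6) = 5.
The two cells of cage e must have product 12, which forces (6,3) = 6.
Row 6 already has 4, so (6,4) = 2.
The 4 cells of cage c must have product 60, leaving (1,1) = 1.
Cage d needs product 60; hence (1,3) = 2.
Cage h needs product 72; hence (1,4) = 4.
Cage h has product 72; hence (1,5) = 6.
6 is placed in column 6; hence (1,6) = 3.
Row 2 now contains 1, leaving (2,1) = 3.
Cage d needs product 60, which forces (2,3) = 5.
Cage d has product 60; hence (3,2) = 2.
Cage d has product 60, so (3,3) = 3.
Column 1 now contains 3, so (4,1) = 6.
Row 4 already has 6, so (4,2) = 3.
4 is placed in column 4, leaving (4,4) = 1.
6 is placed in column 1, leaving (5,1) = 2.
Column 4 now contains 2; hence (5,4) = 3.
Cage m needs two cells with product 12, leaving (5,5) = 4.
Row 1 already has 4; hence (1,2) = 5.
5 is placed in row 2, which forces (2,2) = 4.
1 is placed in row 4, so (4,3) = 4.
4 is placed in row 5, which forces (5,2) = 6.
4 is placed in row 5, so (5,3) = 1.
The full grid is 1 5 2 4 6 3 / 3 4 5 6 2 1 / 4 2 3 5 1 6 / 6 3 4 1 5 2 / 2 6 1 3 4 5 / 5 1 6 2 3 4.

6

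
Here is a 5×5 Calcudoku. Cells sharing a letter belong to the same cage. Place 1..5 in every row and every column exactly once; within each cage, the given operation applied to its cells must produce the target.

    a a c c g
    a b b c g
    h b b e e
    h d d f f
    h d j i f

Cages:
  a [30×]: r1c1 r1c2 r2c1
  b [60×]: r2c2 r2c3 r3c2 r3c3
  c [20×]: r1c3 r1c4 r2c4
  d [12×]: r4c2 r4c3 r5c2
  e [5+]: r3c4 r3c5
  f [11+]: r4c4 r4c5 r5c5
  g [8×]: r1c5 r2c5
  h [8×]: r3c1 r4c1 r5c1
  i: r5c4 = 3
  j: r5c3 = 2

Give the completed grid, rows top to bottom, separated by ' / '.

3 2 5 1 4 / 5 3 1 4 2 / 1 5 4 2 3 / 2 4 3 5 1 / 4 1 2 3 5

J is a freebie, which forces r5c3 = 2.
Cage i is a single given cell, leaving r5c4 = 3.
Row 5 needs a 5, and only r5c5 is open for it.
In row 4, 5 can only go at r4c4, so r4c4 = 5.
Cage c has product 20, which forces r1c3 = 5.
Cage f has sum 11, leaving r4c5 = 1.
Cage a has product 30, leaving r2c1 = 5.
The 3 cells of cage d must have product 12, leaving r5c2 = 1.
The 3 cells of cage h must have product 8, so r3c1 = 1.
Cage b needs product 60, so r3c2 = 5.
Row 3 now contains 1, which forces r3c4 = 2.
Cage h needs product 8, so r4c1 = 2.
Row 5 now contains 1; hence r5c1 = 4.
Column 1 already has 2, which forces r1c1 = 3.
The 3 cells of cage a must have product 30, which forces r1c2 = 2.
Row 1 now contains 2; hence r1c5 = 4.
Cage b has product 60, leaving r2c3 = 1.
Row 2 now contains 1, leaving r2c4 = 4.
Column 5 already has 4, leaving r2c5 = 2.
The two cells of cage e must have sum 5; hence r3c5 = 3.
Row 1 already has 4, which forces r1c4 = 1.
4 is placed in row 2; hence r2c2 = 3.
Row 3 already has 3, which forces r3c3 = 4.
3 is placed in column 2, so r4c2 = 4.
4 is placed in column 3, which forces r4c3 = 3.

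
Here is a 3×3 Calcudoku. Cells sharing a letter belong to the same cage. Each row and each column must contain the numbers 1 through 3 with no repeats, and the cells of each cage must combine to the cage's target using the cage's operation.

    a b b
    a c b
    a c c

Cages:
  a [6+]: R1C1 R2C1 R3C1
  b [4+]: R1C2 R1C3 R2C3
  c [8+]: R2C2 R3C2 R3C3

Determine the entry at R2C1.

2

The 3 cells of cage b must have sum 4, which forces R1C2 = 1.
The 3 cells of cage b must have sum 4, so R1C3 = 2.
Cage c needs sum 8; hence R2C2 = 3.
Cage b has sum 4, which forces R2C3 = 1.
Cage c has sum 8, so R3C2 = 2.
Cage c has sum 8, which forces R3C3 = 3.
2 is placed in row 1, which forces R1C1 = 3.
Row 2 now contains 1, leaving R2C1 = 2.
Row 3 now contains 3, leaving R3C1 = 1.
The full grid is 3 1 2 / 2 3 1 / 1 2 3.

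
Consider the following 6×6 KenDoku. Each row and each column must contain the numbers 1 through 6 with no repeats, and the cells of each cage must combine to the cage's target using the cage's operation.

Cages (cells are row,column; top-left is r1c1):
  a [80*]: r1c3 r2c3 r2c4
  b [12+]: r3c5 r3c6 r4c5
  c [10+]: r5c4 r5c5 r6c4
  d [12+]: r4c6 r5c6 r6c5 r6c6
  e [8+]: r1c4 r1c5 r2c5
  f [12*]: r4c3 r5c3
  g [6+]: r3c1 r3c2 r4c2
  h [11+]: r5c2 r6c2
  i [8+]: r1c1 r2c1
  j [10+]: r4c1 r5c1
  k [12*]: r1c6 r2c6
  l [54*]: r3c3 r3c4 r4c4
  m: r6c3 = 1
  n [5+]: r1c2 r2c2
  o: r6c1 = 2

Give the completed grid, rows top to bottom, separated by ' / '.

Cage a needs product 80, leaving r1c3 = 4.
Cage a has product 80; hence r2c3 = 5.
Cage a has product 80, which forces r2c4 = 4.
The 3 cells of cage l must have product 54, leaving r3c3 = 3.
The 3 cells of cage l must have product 54, which forces r3c4 = 6.
The 3 cells of cage l must have product 54, so r4c4 = 3.
Cage o is given; hence r6c1 = 2.
Cage m is given, which forces r6c3 = 1.
1 is placed in row 6, leaving r6c4 = 5.
Cage i's pair has sum 8, so r1c1 = 5.
5 is placed in row 1, so r1c5 = 6.
Row 1 already has 6, which forces r1c6 = 2.
Cage i's pair has sum 8, so r2c1 = 3.
Row 2 already has 3, so r2c2 = 2.
2 is placed in row 2; hence r2c5 = 1.
Column 6 already has 2, which forces r2c6 = 6.
2 is placed in column 1, leaving r3c1 = 1.
Cage g has sum 6; hence r3c2 = 4.
Row 3 now contains 4, leaving r3c6 = 5.
Cage g has sum 6; hence r4c2 = 1.
Column 5 now contains 6, so r4c5 = 5.
Row 4 now contains 1; hence r4c6 = 4.
Cage h's pair has sum 11, leaving r5c2 = 5.
Row 6 already has 5, which forces r6c2 = 6.
Column 6 already has 4, which forces r6c6 = 3.
2 is placed in row 1; hence r1c2 = 3.
2 is placed in row 1, leaving r1c4 = 1.
5 is placed in row 3, which forces r3c5 = 2.
4 is placed in row 4, so r4c1 = 6.
Row 4 now contains 6, leaving r4c3 = 2.
Cage j's pair has sum 10, leaving r5c1 = 4.
Column 3 already has 2, leaving r5c3 = 6.
Column 4 now contains 1, so r5c4 = 2.
Row 5 already has 4; hence r5c5 = 3.
Column 6 already has 3, which forces r5c6 = 1.
3 is placed in row 6; hence r6c5 = 4.

5 3 4 1 6 2 / 3 2 5 4 1 6 / 1 4 3 6 2 5 / 6 1 2 3 5 4 / 4 5 6 2 3 1 / 2 6 1 5 4 3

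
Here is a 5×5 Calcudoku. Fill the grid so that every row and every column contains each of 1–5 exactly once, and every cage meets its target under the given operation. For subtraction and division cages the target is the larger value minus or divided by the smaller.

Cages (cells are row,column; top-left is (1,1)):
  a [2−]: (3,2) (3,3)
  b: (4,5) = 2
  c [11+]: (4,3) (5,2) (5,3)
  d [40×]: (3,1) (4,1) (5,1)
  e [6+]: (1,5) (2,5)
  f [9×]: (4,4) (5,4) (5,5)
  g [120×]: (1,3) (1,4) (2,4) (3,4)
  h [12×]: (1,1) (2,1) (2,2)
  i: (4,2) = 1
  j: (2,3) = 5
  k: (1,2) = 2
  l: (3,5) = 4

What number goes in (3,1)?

Cage k is a single given cell, so (1,2) = 2.
J is a freebie, so (2,3) = 5.
L is a freebie, so (3,5) = 4.
I is a freebie, leaving (4,2) = 1.
Cage f has product 9; hence (4,4) = 3.
Cage b is a single given cell; hence (4,5) = 2.
The 3 cells of cage f must have product 9, leaving (5,4) = 1.
The 3 cells of cage f must have product 9; hence (5,5) = 3.
Cage g needs product 120, which forces (1,3) = 3.
Cage e's pair has sum 6; hence (1,5) = 5.
2 is placed in column 5, so (2,5) = 1.
3 is placed in column 3; hence (3,3) = 1.
2 is placed in row 4, which forces (4,3) = 4.
Cage c needs sum 11, leaving (5,2) = 5.
Cage c has sum 11, leaving (5,3) = 2.
Cage h has product 12, leaving (1,1) = 1.
5 is placed in row 1, so (1,4) = 4.
The 4 cells of cage g must have product 120, leaving (2,4) = 2.
Cage d needs product 40, leaving (3,1) = 2.
5 is placed in column 2; hence (3,2) = 3.
Cage g needs product 120, which forces (3,4) = 5.
Row 4 already has 4, so (4,1) = 5.
Row 5 now contains 2, leaving (5,1) = 4.
4 is placed in column 1, so (2,1) = 3.
Column 2 already has 3, so (2,2) = 4.
The full grid is 1 2 3 4 5 / 3 4 5 2 1 / 2 3 1 5 4 / 5 1 4 3 2 / 4 5 2 1 3.

2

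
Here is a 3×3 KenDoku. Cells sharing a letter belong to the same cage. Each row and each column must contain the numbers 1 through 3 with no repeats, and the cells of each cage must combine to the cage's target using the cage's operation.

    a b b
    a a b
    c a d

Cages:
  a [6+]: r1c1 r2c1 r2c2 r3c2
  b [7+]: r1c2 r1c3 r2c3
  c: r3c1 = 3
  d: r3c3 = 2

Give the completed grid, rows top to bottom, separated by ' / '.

2 3 1 / 1 2 3 / 3 1 2

C is a freebie, so r3c1 = 3.
Cage d is given; hence r3c3 = 2.
Cage a needs sum 6, so r1c1 = 2.
Cage b needs sum 7, which forces r1c2 = 3.
Cage b has sum 7, which forces r1c3 = 1.
Cage a has sum 6, leaving r2c1 = 1.
The 4 cells of cage a must have sum 6, which forces r2c2 = 2.
Column 3 now contains 2, leaving r2c3 = 3.
2 is placed in row 3, which forces r3c2 = 1.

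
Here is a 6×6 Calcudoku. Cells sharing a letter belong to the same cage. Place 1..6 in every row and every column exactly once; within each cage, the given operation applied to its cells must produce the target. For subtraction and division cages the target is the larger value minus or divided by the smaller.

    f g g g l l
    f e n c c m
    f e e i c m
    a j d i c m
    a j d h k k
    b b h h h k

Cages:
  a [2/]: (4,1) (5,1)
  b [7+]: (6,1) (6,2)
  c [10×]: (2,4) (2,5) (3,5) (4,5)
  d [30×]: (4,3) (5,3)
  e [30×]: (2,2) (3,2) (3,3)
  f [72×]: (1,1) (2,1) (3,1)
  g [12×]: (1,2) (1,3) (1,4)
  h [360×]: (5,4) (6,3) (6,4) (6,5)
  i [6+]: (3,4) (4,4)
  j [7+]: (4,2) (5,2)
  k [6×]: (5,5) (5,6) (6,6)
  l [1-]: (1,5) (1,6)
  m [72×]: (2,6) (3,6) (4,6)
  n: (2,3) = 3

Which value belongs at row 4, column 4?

4

N is a freebie, leaving (2,3) = 3.
Cage c needs product 10, which forces (2,4) = 1.
The only place for 5 in column 1 is (6,1).
Cage h has product 360, so (5,4) = 5.
The two cells of cage b must have sum 7, which forces (6,2) = 2.
The two cells of cage d must have product 30, which forces (4,3) = 5.
Row 5 already has 5, leaving (5,3) = 6.
Column 3 already has 6; hence (6,3) = 4.
In row 2, 2 can only go at (2,5), so (2,5) = 2.
Cage c needs product 10, so (3,5) = 5.
Column 5 now contains 2, which forces (4,5) = 1.
Column 5 now contains 1, leaving (5,5) = 3.
Cage k has product 6, so (5,6) = 2.
Column 5 already has 3, which forces (6,5) = 6.
Column 5 now contains 6, so (1,5) = 4.
The 3 cells of cage e must have product 30; hence (2,2) = 5.
Cage a needs two cells with quotient 2, so (4,1) = 2.
Row 4 now contains 2, which forces (4,4) = 4.
6 is placed in row 6, which forces (6,4) = 3.
The 3 cells of cage k must have product 6, which forces (6,6) = 1.
Column 4 now contains 4; hence (3,4) = 2.
Cage g has product 12, so (1,2) = 1.
Cage g has product 12; hence (1,3) = 2.
Column 4 now contains 2, so (1,4) = 6.
Cage e needs product 30, so (3,2) = 6.
2 is placed in row 3, which forces (3,3) = 1.
6 is placed in column 2, leaving (4,2) = 3.
Row 4 now contains 3, leaving (4,6) = 6.
Column 2 already has 1, which forces (5,2) = 4.
Row 1 now contains 6, leaving (1,1) = 3.
Row 1 now contains 3, so (1,6) = 5.
Cage f has product 72; hence (2,1) = 6.
Column 6 now contains 6, which forces (2,6) = 4.
Cage f has product 72, leaving (3,1) = 4.
The 3 cells of cage m must have product 72, so (3,6) = 3.
4 is placed in row 5, so (5,1) = 1.
The full grid is 3 1 2 6 4 5 / 6 5 3 1 2 4 / 4 6 1 2 5 3 / 2 3 5 4 1 6 / 1 4 6 5 3 2 / 5 2 4 3 6 1.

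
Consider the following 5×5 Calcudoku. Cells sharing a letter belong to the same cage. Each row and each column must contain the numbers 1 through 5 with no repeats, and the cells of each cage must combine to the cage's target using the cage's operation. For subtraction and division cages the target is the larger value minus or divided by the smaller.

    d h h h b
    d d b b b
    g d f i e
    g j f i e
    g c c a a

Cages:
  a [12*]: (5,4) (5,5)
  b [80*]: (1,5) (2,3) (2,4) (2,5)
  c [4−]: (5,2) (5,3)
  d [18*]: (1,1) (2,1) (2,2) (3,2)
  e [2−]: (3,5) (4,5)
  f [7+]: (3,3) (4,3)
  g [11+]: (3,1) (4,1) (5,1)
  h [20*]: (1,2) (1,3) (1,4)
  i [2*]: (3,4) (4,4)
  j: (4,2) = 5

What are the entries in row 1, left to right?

Cage j is given, leaving (4,2) = 5.
Column 2 already has 5, leaving (5,2) = 1.
1 is placed in row 5, which forces (5,3) = 5.
Column 2 now contains 1, leaving (1,2) = 4.
Cage h has product 20, so (1,3) = 1.
The 3 cells of cage h must have product 20; hence (1,4) = 5.
Row 1 already has 4; hence (1,5) = 2.
Cage g has sum 11, leaving (3,1) = 5.
Row 1 already has 1, so (1,1) = 3.
Cage d has product 18; hence (2,1) = 1.
Cage b needs product 80, so (2,5) = 5.
In row 2, 3 can only go at (2,2), so (2,2) = 3.
Column 2 already has 3, leaving (3,2) = 2.
Row 3 now contains 2, leaving (3,4) = 1.
Row 3 already has 1; hence (3,5) = 3.
1 is placed in column 4, so (4,4) = 2.
Column 5 now contains 3, which forces (4,5) = 1.
Column 5 now contains 3; hence (5,5) = 4.
Cage b has product 80; hence (2,3) = 2.
Column 4 now contains 2, which forces (2,4) = 4.
Row 3 now contains 3, leaving (3,3) = 4.
Row 4 now contains 2; hence (4,1) = 4.
Cage f's pair has sum 7; hence (4,3) = 3.
Row 5 already has 4, so (5,1) = 2.
Row 5 already has 4, leaving (5,4) = 3.
Completed grid: 3 4 1 5 2 / 1 3 2 4 5 / 5 2 4 1 3 / 4 5 3 2 1 / 2 1 5 3 4.

3 4 1 5 2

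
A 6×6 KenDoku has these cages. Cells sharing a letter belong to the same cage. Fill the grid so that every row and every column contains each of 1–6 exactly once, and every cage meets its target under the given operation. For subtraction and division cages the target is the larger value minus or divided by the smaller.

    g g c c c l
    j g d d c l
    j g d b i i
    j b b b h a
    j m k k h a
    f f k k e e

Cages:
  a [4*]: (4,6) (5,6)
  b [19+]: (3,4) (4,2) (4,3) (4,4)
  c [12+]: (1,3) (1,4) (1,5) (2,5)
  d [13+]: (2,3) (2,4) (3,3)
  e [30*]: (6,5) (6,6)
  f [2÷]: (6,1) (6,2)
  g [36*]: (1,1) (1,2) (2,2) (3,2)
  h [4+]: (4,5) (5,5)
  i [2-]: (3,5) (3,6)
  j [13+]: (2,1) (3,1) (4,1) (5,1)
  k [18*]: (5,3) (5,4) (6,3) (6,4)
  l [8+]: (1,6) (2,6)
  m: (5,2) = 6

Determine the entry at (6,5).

6

Cage m is a single given cell, which forces (5,2) = 6.
The only place for 5 in row 5 is (5,1).
Row 5 needs a 4, and only (5,6) is open for it.
Column 6 already has 4; hence (4,6) = 1.
1 is placed in row 4, leaving (4,5) = 3.
Cage h's pair has sum 4, so (5,5) = 1.
3 is placed in row 4; hence (4,1) = 4.
The 4 cells of cage b must have sum 19, so (3,4) = 6.
Cage b has sum 19, which forces (4,3) = 6.
The only place for 4 in row 6 is (6,2).
Cage g needs product 36; hence (1,1) = 6.
Cage f's pair has quotient 2, so (6,1) = 2.
The only place for 5 in column 2 is (4,2).
5 is placed in row 4, leaving (4,4) = 2.
2 is placed in column 4; hence (5,4) = 3.
3 is placed in column 4, leaving (6,4) = 1.
Cage c has sum 12, so (1,3) = 1.
Row 5 already has 3; hence (5,3) = 2.
Row 6 already has 1, leaving (6,3) = 3.
Column 3 already has 3, so (2,3) = 5.
The 3 cells of cage d must have sum 13, so (2,4) = 4.
Row 2 already has 4, which forces (2,5) = 2.
The 3 cells of cage d must have sum 13, leaving (3,3) = 4.
Row 3 now contains 4, so (3,5) = 5.
Column 5 already has 5, which forces (6,5) = 6.
Row 6 already has 6, which forces (6,6) = 5.
Column 4 already has 4, so (1,4) = 5.
Column 5 already has 5, leaving (1,5) = 4.
The two cells of cage l must have sum 8, which forces (1,6) = 2.
Cage l needs two cells with sum 8, so (2,6) = 6.
Cage i's pair has difference 2; hence (3,6) = 3.
Row 1 now contains 2; hence (1,2) = 3.
The 4 cells of cage j must have sum 13, which forces (2,1) = 3.
Cage g has product 36; hence (2,2) = 1.
Row 3 already has 3, which forces (3,1) = 1.
The 4 cells of cage g must have product 36, leaving (3,2) = 2.
Completed grid: 6 3 1 5 4 2 / 3 1 5 4 2 6 / 1 2 4 6 5 3 / 4 5 6 2 3 1 / 5 6 2 3 1 4 / 2 4 3 1 6 5.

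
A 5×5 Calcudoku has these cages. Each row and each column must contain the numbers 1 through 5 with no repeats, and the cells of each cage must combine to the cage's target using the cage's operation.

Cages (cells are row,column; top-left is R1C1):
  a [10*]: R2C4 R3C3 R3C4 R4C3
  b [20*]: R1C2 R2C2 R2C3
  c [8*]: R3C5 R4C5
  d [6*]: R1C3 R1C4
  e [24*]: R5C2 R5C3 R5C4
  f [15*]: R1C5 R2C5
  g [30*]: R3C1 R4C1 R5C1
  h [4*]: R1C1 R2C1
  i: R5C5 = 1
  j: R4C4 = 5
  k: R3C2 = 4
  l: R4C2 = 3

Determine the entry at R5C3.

3

K is a freebie; hence R3C2 = 4.
4 is placed in row 3, which forces R3C5 = 2.
L is a freebie, which forces R4C2 = 3.
Cage j is given, which forces R4C4 = 5.
Column 5 now contains 2; hence R4C5 = 4.
3 is placed in column 2, so R5C2 = 2.
I is a freebie, which forces R5C5 = 1.
Cage b has product 20, leaving R2C3 = 4.
Cage a has product 10, so R2C4 = 2.
The 4 cells of cage a must have product 10; hence R3C3 = 5.
Column 4 now contains 5, which forces R3C4 = 1.
5 is placed in row 4, which forces R4C1 = 2.
The 4 cells of cage a must have product 10; hence R4C3 = 1.
Column 3 now contains 4, so R5C3 = 3.
Row 5 already has 3; hence R5C4 = 4.
Cage h's pair has product 4, which forces R1C1 = 4.
3 is placed in column 3, leaving R1C3 = 2.
Column 4 now contains 2, leaving R1C4 = 3.
3 is placed in row 1, so R1C5 = 5.
Row 2 already has 4, so R2C1 = 1.
1 is placed in row 2; hence R2C2 = 5.
Column 5 already has 5, leaving R2C5 = 3.
5 is placed in row 3, leaving R3C1 = 3.
Row 5 already has 3, leaving R5C1 = 5.
Row 1 now contains 5; hence R1C2 = 1.
Completed grid: 4 1 2 3 5 / 1 5 4 2 3 / 3 4 5 1 2 / 2 3 1 5 4 / 5 2 3 4 1.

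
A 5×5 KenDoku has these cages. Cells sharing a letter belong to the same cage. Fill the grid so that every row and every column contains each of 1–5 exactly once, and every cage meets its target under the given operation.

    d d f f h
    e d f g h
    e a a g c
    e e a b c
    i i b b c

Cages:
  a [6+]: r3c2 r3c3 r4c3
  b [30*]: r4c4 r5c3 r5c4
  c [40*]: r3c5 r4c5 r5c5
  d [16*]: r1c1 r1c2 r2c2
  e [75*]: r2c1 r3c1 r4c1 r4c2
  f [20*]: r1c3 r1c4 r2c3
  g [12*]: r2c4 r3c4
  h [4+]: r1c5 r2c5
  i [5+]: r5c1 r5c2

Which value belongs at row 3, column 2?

3

The 4 cells of cage e must have product 75, leaving r4c2 = 5.
Row 1 needs a 3, and only r1c5 is open for it.
3 is placed in column 5; hence r2c5 = 1.
Row 4 needs a 4, and only r4c5 is open for it.
The only place for 1 in column 4 is r1c4.
Cage d has product 16; hence r1c1 = 2.
Row 1 now contains 1, which forces r1c2 = 4.
4 is placed in row 1, leaving r1c3 = 5.
Cage d needs product 16, so r2c2 = 2.
Column 3 now contains 5, so r2c3 = 4.
Row 2 now contains 4, which forces r2c4 = 3.
3 is placed in column 4, leaving r3c4 = 4.
3 is placed in column 4, so r4c4 = 2.
2 is placed in column 4, which forces r5c4 = 5.
Row 5 already has 5, leaving r5c5 = 2.
3 is placed in row 2, which forces r2c1 = 5.
Cage a has sum 6, which forces r3c3 = 2.
2 is placed in column 5, leaving r3c5 = 5.
The two cells of cage i must have sum 5, which forces r5c1 = 4.
Cage i needs two cells with sum 5, which forces r5c2 = 1.
Row 5 now contains 2, which forces r5c3 = 3.
1 is placed in column 2; hence r3c2 = 3.
Column 3 already has 3; hence r4c3 = 1.
Row 3 already has 3, so r3c1 = 1.
Row 4 now contains 1; hence r4c1 = 3.
Completed grid: 2 4 5 1 3 / 5 2 4 3 1 / 1 3 2 4 5 / 3 5 1 2 4 / 4 1 3 5 2.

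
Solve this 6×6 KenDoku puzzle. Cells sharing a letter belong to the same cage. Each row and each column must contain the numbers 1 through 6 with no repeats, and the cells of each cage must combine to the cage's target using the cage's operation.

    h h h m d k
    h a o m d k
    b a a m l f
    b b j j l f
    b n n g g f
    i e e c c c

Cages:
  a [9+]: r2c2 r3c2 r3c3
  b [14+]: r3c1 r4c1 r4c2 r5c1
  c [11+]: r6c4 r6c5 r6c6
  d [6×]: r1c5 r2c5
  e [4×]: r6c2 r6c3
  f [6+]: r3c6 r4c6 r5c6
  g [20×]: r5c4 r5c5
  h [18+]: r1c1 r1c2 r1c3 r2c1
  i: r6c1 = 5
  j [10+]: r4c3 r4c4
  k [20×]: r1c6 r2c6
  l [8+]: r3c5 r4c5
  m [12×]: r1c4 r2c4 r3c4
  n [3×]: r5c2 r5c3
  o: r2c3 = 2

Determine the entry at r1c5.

1

Cage o is given, which forces r2c3 = 2.
I is a freebie, leaving r6c1 = 5.
In row 5, 6 can only go at r5c1, so r5c1 = 6.
In row 5, 2 can only go at r5c6, so r5c6 = 2.
In column 4, 5 can only go at r5c4, so r5c4 = 5.
5 is placed in row 5, which forces r5c5 = 4.
The only place for 6 in column 6 is r6c6.
R1c2 and r1c3 in row 1 are {5, 6}; hence r1c6 = 4.
The two cells of cage k must have product 20, which forces r2c6 = 5.
Row 1 now contains 4, leaving r1c1 = 3.
Cage h needs sum 18, which forces r2c1 = 4.
Cage b has sum 14, leaving r4c2 = 5.
5 is placed in column 2, so r1c2 = 6.
The 4 cells of cage h must have sum 18, so r1c3 = 5.
Cage a has sum 9, which forces r3c2 = 2.
Row 3 now contains 2, which forces r3c1 = 1.
Row 3 already has 1, leaving r3c6 = 3.
Cage b has sum 14, which forces r4c1 = 2.
Row 4 now contains 2, which forces r4c5 = 3.
Column 6 now contains 3, so r4c6 = 1.
Column 5 already has 3, so r6c5 = 2.
Column 5 now contains 2, leaving r1c5 = 1.
Column 5 already has 3, so r2c5 = 6.
Cage l's pair has sum 8; hence r3c5 = 5.
Row 6 already has 2; hence r6c4 = 3.
1 is placed in row 1, leaving r1c4 = 2.
Column 4 now contains 3, leaving r2c4 = 1.
Cage m needs product 12, which forces r3c4 = 6.
6 is placed in column 4, which forces r4c4 = 4.
Row 2 already has 1, which forces r2c2 = 3.
Row 3 now contains 6, leaving r3c3 = 4.
Row 4 already has 4, which forces r4c3 = 6.
Column 2 now contains 3, leaving r5c2 = 1.
Row 5 already has 1, leaving r5c3 = 3.
1 is placed in column 2, which forces r6c2 = 4.
4 is placed in column 3, leaving r6c3 = 1.
Completed grid: 3 6 5 2 1 4 / 4 3 2 1 6 5 / 1 2 4 6 5 3 / 2 5 6 4 3 1 / 6 1 3 5 4 2 / 5 4 1 3 2 6.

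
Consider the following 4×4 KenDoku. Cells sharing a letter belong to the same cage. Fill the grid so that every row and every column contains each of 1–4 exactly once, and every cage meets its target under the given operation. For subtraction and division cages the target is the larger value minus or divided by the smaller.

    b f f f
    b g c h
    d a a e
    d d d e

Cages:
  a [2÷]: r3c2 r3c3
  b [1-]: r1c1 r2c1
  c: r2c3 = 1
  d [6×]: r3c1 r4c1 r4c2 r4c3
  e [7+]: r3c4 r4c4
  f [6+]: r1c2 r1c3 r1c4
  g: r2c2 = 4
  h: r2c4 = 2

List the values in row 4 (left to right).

Cage g is given; hence r2c2 = 4.
C is a freebie, which forces r2c3 = 1.
Cage h is a single given cell, so r2c4 = 2.
Cage d needs product 6, so r3c1 = 1.
Row 3 now contains 1, so r3c2 = 2.
Row 3 now contains 2, leaving r3c3 = 4.
4 is placed in row 3; hence r3c4 = 3.
3 is placed in column 4, leaving r4c4 = 4.
Cage f has sum 6; hence r1c2 = 3.
Cage f needs sum 6, which forces r1c3 = 2.
3 is placed in column 4, which forces r1c4 = 1.
Row 2 already has 2; hence r2c1 = 3.
3 is placed in column 1, leaving r4c1 = 2.
The 4 cells of cage d must have product 6, which forces r4c2 = 1.
Column 3 already has 2; hence r4c3 = 3.
Row 1 now contains 2, which forces r1c1 = 4.
The full grid is 4 3 2 1 / 3 4 1 2 / 1 2 4 3 / 2 1 3 4.

2 1 3 4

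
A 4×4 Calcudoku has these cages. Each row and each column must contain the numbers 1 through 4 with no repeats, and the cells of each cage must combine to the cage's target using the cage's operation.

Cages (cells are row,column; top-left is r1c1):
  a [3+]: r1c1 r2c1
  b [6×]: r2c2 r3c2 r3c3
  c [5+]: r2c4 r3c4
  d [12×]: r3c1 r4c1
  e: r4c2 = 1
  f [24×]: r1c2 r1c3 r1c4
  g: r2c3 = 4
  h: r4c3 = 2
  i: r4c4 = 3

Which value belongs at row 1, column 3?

3

Cage g is a single given cell, which forces r2c3 = 4.
Cage e is given, which forces r4c2 = 1.
Cage h is given, which forces r4c3 = 2.
I is a freebie, which forces r4c4 = 3.
Column 3 now contains 2, leaving r1c3 = 3.
Cage c needs two cells with sum 5, so r2c4 = 1.
Cage d's pair has product 12, so r3c1 = 3.
Row 3 already has 3, leaving r3c2 = 2.
Cage b needs product 6, leaving r3c3 = 1.
Cage c needs two cells with sum 5; hence r3c4 = 4.
Row 4 now contains 3, leaving r4c1 = 4.
Cage a needs two cells with sum 3; hence r1c1 = 1.
Column 2 already has 2, so r1c2 = 4.
Column 4 now contains 4, which forces r1c4 = 2.
Row 2 already has 1; hence r2c1 = 2.
Column 2 already has 2, leaving r2c2 = 3.
Filled in: 1 4 3 2 / 2 3 4 1 / 3 2 1 4 / 4 1 2 3.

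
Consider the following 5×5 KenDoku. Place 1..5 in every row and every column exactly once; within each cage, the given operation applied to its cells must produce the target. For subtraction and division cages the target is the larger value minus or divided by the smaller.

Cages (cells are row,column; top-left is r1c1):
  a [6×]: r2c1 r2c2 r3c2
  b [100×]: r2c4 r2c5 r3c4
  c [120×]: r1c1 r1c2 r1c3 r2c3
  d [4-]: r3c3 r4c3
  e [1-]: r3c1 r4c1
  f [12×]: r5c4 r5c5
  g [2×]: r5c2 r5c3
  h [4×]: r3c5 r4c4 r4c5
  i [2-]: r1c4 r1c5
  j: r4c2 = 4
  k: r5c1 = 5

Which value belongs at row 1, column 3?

4

The 3 cells of cage b must have product 100, so r2c4 = 4.
Cage b needs product 100, leaving r2c5 = 5.
The 3 cells of cage b must have product 100; hence r3c4 = 5.
J is a freebie, so r4c2 = 4.
4 is placed in row 4, so r4c5 = 1.
Cage k is given, so r5c1 = 5.
Column 4 now contains 4, which forces r5c4 = 3.
3 is placed in row 5, which forces r5c5 = 4.
Cage i's pair has difference 2, which forces r1c4 = 1.
Cage i needs two cells with difference 2, which forces r1c5 = 3.
Row 3 now contains 5, so r3c3 = 1.
1 is placed in column 5, leaving r3c5 = 2.
1 is placed in row 4, so r4c3 = 5.
1 is placed in row 4, leaving r4c4 = 2.
1 is placed in column 3, which forces r5c3 = 2.
Cage c has product 120; hence r1c1 = 2.
The 4 cells of cage c must have product 120, which forces r1c2 = 5.
Column 3 now contains 2; hence r1c3 = 4.
Column 1 now contains 2, so r2c1 = 1.
1 is placed in row 2; hence r2c2 = 2.
Column 3 now contains 2, which forces r2c3 = 3.
The two cells of cage e must have difference 1, which forces r3c1 = 4.
2 is placed in row 3, leaving r3c2 = 3.
Row 4 already has 2, leaving r4c1 = 3.
Row 5 already has 2, leaving r5c2 = 1.
Completed grid: 2 5 4 1 3 / 1 2 3 4 5 / 4 3 1 5 2 / 3 4 5 2 1 / 5 1 2 3 4.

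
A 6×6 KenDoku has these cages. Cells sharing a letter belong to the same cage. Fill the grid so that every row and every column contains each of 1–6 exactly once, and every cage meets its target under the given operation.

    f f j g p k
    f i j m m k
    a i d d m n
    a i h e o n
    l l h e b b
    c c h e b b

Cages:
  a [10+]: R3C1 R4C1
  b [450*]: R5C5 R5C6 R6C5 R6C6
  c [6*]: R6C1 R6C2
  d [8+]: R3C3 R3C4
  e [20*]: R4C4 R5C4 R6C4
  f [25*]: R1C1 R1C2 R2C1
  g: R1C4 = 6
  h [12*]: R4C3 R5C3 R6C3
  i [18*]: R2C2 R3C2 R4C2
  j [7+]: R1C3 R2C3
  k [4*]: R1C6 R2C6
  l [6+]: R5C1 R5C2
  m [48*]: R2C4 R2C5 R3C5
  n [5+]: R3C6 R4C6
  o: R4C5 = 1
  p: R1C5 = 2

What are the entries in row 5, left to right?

2 4 6 1 3 5

Cage f has product 25, which forces R1C1 = 1.
Cage f has product 25, which forces R1C2 = 5.
Cage g is a single given cell; hence R1C4 = 6.
Cage p is a single given cell, which forces R1C5 = 2.
Row 1 already has 1, so R1C6 = 4.
Cage f needs product 25, which forces R2C1 = 5.
4 is placed in column 6, leaving R2C6 = 1.
Cage o is a single given cell, leaving R4C5 = 1.
4 is placed in row 1, so R1C3 = 3.
Cage j needs two cells with sum 7; hence R2C3 = 4.
Row 2 now contains 4; hence R2C4 = 2.
The 3 cells of cage i must have product 18, which forces R3C2 = 1.
Cage m has product 48, leaving R2C5 = 6.
The two cells of cage d must have sum 8, so R3C3 = 5.
The two cells of cage d must have sum 8; hence R3C4 = 3.
The 3 cells of cage m must have product 48, which forces R3C5 = 4.
Row 3 now contains 3, which forces R3C6 = 2.
Column 6 now contains 2, leaving R4C6 = 3.
Row 2 already has 6; hence R2C2 = 3.
4 is placed in row 3, so R3C1 = 6.
Cage a's pair has sum 10, which forces R4C1 = 4.
3 is placed in row 4; hence R4C2 = 6.
6 is placed in row 4; hence R4C3 = 2.
4 is placed in row 4, leaving R4C4 = 5.
Column 1 now contains 4; hence R5C1 = 2.
2 is placed in row 5, which forces R5C2 = 4.
Row 5 now contains 4; hence R5C4 = 1.
Column 1 now contains 2; hence R6C1 = 3.
Column 2 already has 3, leaving R6C2 = 2.
Column 4 already has 1, so R6C4 = 4.
Row 6 already has 3, leaving R6C5 = 5.
Row 6 already has 5, leaving R6C6 = 6.
Row 5 already has 1, so R5C3 = 6.
Column 5 now contains 5; hence R5C5 = 3.
Column 6 already has 6, leaving R5C6 = 5.
Row 6 now contains 6, leaving R6C3 = 1.
Filled in: 1 5 3 6 2 4 / 5 3 4 2 6 1 / 6 1 5 3 4 2 / 4 6 2 5 1 3 / 2 4 6 1 3 5 / 3 2 1 4 5 6.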